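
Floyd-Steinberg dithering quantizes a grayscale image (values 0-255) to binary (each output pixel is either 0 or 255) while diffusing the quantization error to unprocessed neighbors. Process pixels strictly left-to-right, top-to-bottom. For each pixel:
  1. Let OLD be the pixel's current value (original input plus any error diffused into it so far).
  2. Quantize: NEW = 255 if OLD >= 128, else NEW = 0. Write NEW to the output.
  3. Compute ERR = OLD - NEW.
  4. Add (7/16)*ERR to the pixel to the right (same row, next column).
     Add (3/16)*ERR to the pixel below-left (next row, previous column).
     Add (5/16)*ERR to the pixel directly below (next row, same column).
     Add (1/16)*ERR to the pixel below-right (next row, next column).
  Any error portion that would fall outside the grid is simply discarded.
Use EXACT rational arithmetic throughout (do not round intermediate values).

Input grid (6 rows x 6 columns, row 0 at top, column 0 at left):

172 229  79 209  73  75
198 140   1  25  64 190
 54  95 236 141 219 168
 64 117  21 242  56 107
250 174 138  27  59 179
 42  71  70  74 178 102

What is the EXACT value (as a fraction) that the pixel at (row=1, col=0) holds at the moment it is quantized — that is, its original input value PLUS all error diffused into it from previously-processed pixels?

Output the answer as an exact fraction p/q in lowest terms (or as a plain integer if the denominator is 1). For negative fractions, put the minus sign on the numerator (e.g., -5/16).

Answer: 41057/256

Derivation:
(0,0): OLD=172 → NEW=255, ERR=-83
(0,1): OLD=3083/16 → NEW=255, ERR=-997/16
(0,2): OLD=13245/256 → NEW=0, ERR=13245/256
(0,3): OLD=948779/4096 → NEW=255, ERR=-95701/4096
(0,4): OLD=4114221/65536 → NEW=0, ERR=4114221/65536
(0,5): OLD=107442747/1048576 → NEW=0, ERR=107442747/1048576
(1,0): OLD=41057/256 → NEW=255, ERR=-24223/256
Target (1,0): original=198, with diffused error = 41057/256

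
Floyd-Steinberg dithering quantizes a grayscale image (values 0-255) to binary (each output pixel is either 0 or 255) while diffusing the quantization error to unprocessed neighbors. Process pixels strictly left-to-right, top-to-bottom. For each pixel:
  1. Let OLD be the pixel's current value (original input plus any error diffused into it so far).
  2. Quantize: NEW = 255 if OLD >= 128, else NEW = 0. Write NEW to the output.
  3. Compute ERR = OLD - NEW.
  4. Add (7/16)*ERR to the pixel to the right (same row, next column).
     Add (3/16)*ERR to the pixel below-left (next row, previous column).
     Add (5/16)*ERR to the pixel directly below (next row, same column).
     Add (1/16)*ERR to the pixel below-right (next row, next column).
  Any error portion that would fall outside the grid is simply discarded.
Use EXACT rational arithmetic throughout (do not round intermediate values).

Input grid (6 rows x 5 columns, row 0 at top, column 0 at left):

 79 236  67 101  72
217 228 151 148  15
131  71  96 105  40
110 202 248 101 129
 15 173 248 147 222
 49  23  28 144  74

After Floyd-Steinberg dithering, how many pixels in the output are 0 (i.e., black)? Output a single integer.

(0,0): OLD=79 → NEW=0, ERR=79
(0,1): OLD=4329/16 → NEW=255, ERR=249/16
(0,2): OLD=18895/256 → NEW=0, ERR=18895/256
(0,3): OLD=545961/4096 → NEW=255, ERR=-498519/4096
(0,4): OLD=1228959/65536 → NEW=0, ERR=1228959/65536
(1,0): OLD=62619/256 → NEW=255, ERR=-2661/256
(1,1): OLD=506045/2048 → NEW=255, ERR=-16195/2048
(1,2): OLD=9748993/65536 → NEW=255, ERR=-6962687/65536
(1,3): OLD=18773229/262144 → NEW=0, ERR=18773229/262144
(1,4): OLD=187001127/4194304 → NEW=0, ERR=187001127/4194304
(2,0): OLD=4137583/32768 → NEW=0, ERR=4137583/32768
(2,1): OLD=108214581/1048576 → NEW=0, ERR=108214581/1048576
(2,2): OLD=2028086751/16777216 → NEW=0, ERR=2028086751/16777216
(2,3): OLD=48851329069/268435456 → NEW=255, ERR=-19599712211/268435456
(2,4): OLD=113664853499/4294967296 → NEW=0, ERR=113664853499/4294967296
(3,0): OLD=2832150783/16777216 → NEW=255, ERR=-1446039297/16777216
(3,1): OLD=30480778131/134217728 → NEW=255, ERR=-3744742509/134217728
(3,2): OLD=1143876230465/4294967296 → NEW=255, ERR=48659569985/4294967296
(3,3): OLD=821686491513/8589934592 → NEW=0, ERR=821686491513/8589934592
(3,4): OLD=23990888182717/137438953472 → NEW=255, ERR=-11056044952643/137438953472
(4,0): OLD=-36863544687/2147483648 → NEW=0, ERR=-36863544687/2147483648
(4,1): OLD=10549013698193/68719476736 → NEW=255, ERR=-6974452869487/68719476736
(4,2): OLD=245553646832543/1099511627776 → NEW=255, ERR=-34821818250337/1099511627776
(4,3): OLD=2615289746397841/17592186044416 → NEW=255, ERR=-1870717694928239/17592186044416
(4,4): OLD=43999366130195063/281474976710656 → NEW=255, ERR=-27776752931022217/281474976710656
(5,0): OLD=27054544002643/1099511627776 → NEW=0, ERR=27054544002643/1099511627776
(5,1): OLD=-43646866074823/8796093022208 → NEW=0, ERR=-43646866074823/8796093022208
(5,2): OLD=-2913115256549503/281474976710656 → NEW=0, ERR=-2913115256549503/281474976710656
(5,3): OLD=96556119921523215/1125899906842624 → NEW=0, ERR=96556119921523215/1125899906842624
(5,4): OLD=1333697338056477685/18014398509481984 → NEW=0, ERR=1333697338056477685/18014398509481984
Output grid:
  Row 0: .#.#.  (3 black, running=3)
  Row 1: ###..  (2 black, running=5)
  Row 2: ...#.  (4 black, running=9)
  Row 3: ###.#  (1 black, running=10)
  Row 4: .####  (1 black, running=11)
  Row 5: .....  (5 black, running=16)

Answer: 16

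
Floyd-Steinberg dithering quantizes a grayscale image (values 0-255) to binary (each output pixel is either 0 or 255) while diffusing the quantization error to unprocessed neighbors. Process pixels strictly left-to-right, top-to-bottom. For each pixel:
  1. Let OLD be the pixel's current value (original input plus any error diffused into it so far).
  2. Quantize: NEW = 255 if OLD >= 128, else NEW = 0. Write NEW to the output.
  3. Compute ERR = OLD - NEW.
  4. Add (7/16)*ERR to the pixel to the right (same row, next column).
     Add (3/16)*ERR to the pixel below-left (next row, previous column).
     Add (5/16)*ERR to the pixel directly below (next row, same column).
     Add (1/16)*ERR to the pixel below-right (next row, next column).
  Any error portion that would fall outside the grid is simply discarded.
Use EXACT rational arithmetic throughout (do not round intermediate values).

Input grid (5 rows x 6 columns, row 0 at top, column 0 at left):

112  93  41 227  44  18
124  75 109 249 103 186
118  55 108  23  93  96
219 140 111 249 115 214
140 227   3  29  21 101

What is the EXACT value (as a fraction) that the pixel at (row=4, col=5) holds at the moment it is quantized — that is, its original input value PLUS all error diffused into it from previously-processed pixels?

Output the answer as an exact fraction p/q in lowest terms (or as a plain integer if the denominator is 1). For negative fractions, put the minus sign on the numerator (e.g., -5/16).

Answer: 18205668443180691/281474976710656

Derivation:
(0,0): OLD=112 → NEW=0, ERR=112
(0,1): OLD=142 → NEW=255, ERR=-113
(0,2): OLD=-135/16 → NEW=0, ERR=-135/16
(0,3): OLD=57167/256 → NEW=255, ERR=-8113/256
(0,4): OLD=123433/4096 → NEW=0, ERR=123433/4096
(0,5): OLD=2043679/65536 → NEW=0, ERR=2043679/65536
(1,0): OLD=2205/16 → NEW=255, ERR=-1875/16
(1,1): OLD=-789/128 → NEW=0, ERR=-789/128
(1,2): OLD=371351/4096 → NEW=0, ERR=371351/4096
(1,3): OLD=4651155/16384 → NEW=255, ERR=473235/16384
(1,4): OLD=135182657/1048576 → NEW=255, ERR=-132204223/1048576
(1,5): OLD=2390225783/16777216 → NEW=255, ERR=-1887964297/16777216
(2,0): OLD=164297/2048 → NEW=0, ERR=164297/2048
(2,1): OLD=6412451/65536 → NEW=0, ERR=6412451/65536
(2,2): OLD=193116297/1048576 → NEW=255, ERR=-74270583/1048576
(2,3): OLD=-142064863/8388608 → NEW=0, ERR=-142064863/8388608
(2,4): OLD=7219951235/268435456 → NEW=0, ERR=7219951235/268435456
(2,5): OLD=277975094213/4294967296 → NEW=0, ERR=277975094213/4294967296
(3,0): OLD=275163017/1048576 → NEW=255, ERR=7776137/1048576
(3,1): OLD=1388773797/8388608 → NEW=255, ERR=-750321243/8388608
(3,2): OLD=3534847463/67108864 → NEW=0, ERR=3534847463/67108864
(3,3): OLD=1148338792045/4294967296 → NEW=255, ERR=53122131565/4294967296
(3,4): OLD=4806689458589/34359738368 → NEW=255, ERR=-3955043825251/34359738368
(3,5): OLD=102005594921875/549755813888 → NEW=255, ERR=-38182137619565/549755813888
(4,0): OLD=16850563671/134217728 → NEW=0, ERR=16850563671/134217728
(4,1): OLD=567611464667/2147483648 → NEW=255, ERR=20003134427/2147483648
(4,2): OLD=1392555418625/68719476736 → NEW=0, ERR=1392555418625/68719476736
(4,3): OLD=25772916511685/1099511627776 → NEW=0, ERR=25772916511685/1099511627776
(4,4): OLD=-298454249562379/17592186044416 → NEW=0, ERR=-298454249562379/17592186044416
(4,5): OLD=18205668443180691/281474976710656 → NEW=0, ERR=18205668443180691/281474976710656
Target (4,5): original=101, with diffused error = 18205668443180691/281474976710656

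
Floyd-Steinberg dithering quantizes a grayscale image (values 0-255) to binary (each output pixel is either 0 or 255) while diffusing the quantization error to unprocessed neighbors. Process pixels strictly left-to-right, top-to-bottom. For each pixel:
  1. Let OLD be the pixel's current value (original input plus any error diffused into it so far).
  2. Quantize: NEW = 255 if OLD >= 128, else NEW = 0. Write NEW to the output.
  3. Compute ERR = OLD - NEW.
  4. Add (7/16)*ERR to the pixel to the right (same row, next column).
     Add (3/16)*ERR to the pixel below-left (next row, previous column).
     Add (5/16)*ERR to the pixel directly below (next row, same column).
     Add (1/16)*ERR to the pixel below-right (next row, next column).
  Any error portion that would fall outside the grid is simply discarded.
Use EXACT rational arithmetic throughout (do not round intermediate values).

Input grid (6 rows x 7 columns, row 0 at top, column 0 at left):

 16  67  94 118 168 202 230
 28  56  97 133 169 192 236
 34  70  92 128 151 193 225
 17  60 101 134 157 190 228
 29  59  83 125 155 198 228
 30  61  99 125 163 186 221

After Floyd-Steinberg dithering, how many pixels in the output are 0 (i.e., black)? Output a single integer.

(0,0): OLD=16 → NEW=0, ERR=16
(0,1): OLD=74 → NEW=0, ERR=74
(0,2): OLD=1011/8 → NEW=0, ERR=1011/8
(0,3): OLD=22181/128 → NEW=255, ERR=-10459/128
(0,4): OLD=270851/2048 → NEW=255, ERR=-251389/2048
(0,5): OLD=4859413/32768 → NEW=255, ERR=-3496427/32768
(0,6): OLD=96111251/524288 → NEW=255, ERR=-37582189/524288
(1,0): OLD=375/8 → NEW=0, ERR=375/8
(1,1): OLD=7957/64 → NEW=0, ERR=7957/64
(1,2): OLD=369029/2048 → NEW=255, ERR=-153211/2048
(1,3): OLD=488399/8192 → NEW=0, ERR=488399/8192
(1,4): OLD=69001939/524288 → NEW=255, ERR=-64691501/524288
(1,5): OLD=350477959/4194304 → NEW=0, ERR=350477959/4194304
(1,6): OLD=16340207401/67108864 → NEW=255, ERR=-772552919/67108864
(2,0): OLD=73687/1024 → NEW=0, ERR=73687/1024
(2,1): OLD=4234865/32768 → NEW=255, ERR=-4120975/32768
(2,2): OLD=17065563/524288 → NEW=0, ERR=17065563/524288
(2,3): OLD=558095963/4194304 → NEW=255, ERR=-511451557/4194304
(2,4): OLD=2633555845/33554432 → NEW=0, ERR=2633555845/33554432
(2,5): OLD=261542019697/1073741824 → NEW=255, ERR=-12262145423/1073741824
(2,6): OLD=3807553672423/17179869184 → NEW=255, ERR=-573312969497/17179869184
(3,0): OLD=8339891/524288 → NEW=0, ERR=8339891/524288
(3,1): OLD=160471075/4194304 → NEW=0, ERR=160471075/4194304
(3,2): OLD=3261037919/33554432 → NEW=0, ERR=3261037919/33554432
(3,3): OLD=2603211529/16777216 → NEW=255, ERR=-1674978551/16777216
(3,4): OLD=2200499971379/17179869184 → NEW=255, ERR=-2180366670541/17179869184
(3,5): OLD=17805852837941/137438953472 → NEW=255, ERR=-17241080297419/137438953472
(3,6): OLD=356187666789899/2199023255552 → NEW=255, ERR=-204563263375861/2199023255552
(4,0): OLD=2761165921/67108864 → NEW=0, ERR=2761165921/67108864
(4,1): OLD=116150348625/1073741824 → NEW=0, ERR=116150348625/1073741824
(4,2): OLD=2480232363095/17179869184 → NEW=255, ERR=-1900634278825/17179869184
(4,3): OLD=3803979819005/137438953472 → NEW=0, ERR=3803979819005/137438953472
(4,4): OLD=107408565669953/1099511627776 → NEW=0, ERR=107408565669953/1099511627776
(4,5): OLD=6198162445217727/35184372088832 → NEW=255, ERR=-2773852437434433/35184372088832
(4,6): OLD=88156844691809961/562949953421312 → NEW=255, ERR=-55395393430624599/562949953421312
(5,0): OLD=1084740395075/17179869184 → NEW=0, ERR=1084740395075/17179869184
(5,1): OLD=14328859309205/137438953472 → NEW=0, ERR=14328859309205/137438953472
(5,2): OLD=134129565196049/1099511627776 → NEW=0, ERR=134129565196049/1099511627776
(5,3): OLD=1745337253924801/8796093022208 → NEW=255, ERR=-497666466738239/8796093022208
(5,4): OLD=87663813367557625/562949953421312 → NEW=255, ERR=-55888424754876935/562949953421312
(5,5): OLD=475509449217036733/4503599627370496 → NEW=0, ERR=475509449217036733/4503599627370496
(5,6): OLD=16682425577684739603/72057594037927936 → NEW=255, ERR=-1692260901986884077/72057594037927936
Output grid:
  Row 0: ...####  (3 black, running=3)
  Row 1: ..#.#.#  (4 black, running=7)
  Row 2: .#.#.##  (3 black, running=10)
  Row 3: ...####  (3 black, running=13)
  Row 4: ..#..##  (4 black, running=17)
  Row 5: ...##.#  (4 black, running=21)

Answer: 21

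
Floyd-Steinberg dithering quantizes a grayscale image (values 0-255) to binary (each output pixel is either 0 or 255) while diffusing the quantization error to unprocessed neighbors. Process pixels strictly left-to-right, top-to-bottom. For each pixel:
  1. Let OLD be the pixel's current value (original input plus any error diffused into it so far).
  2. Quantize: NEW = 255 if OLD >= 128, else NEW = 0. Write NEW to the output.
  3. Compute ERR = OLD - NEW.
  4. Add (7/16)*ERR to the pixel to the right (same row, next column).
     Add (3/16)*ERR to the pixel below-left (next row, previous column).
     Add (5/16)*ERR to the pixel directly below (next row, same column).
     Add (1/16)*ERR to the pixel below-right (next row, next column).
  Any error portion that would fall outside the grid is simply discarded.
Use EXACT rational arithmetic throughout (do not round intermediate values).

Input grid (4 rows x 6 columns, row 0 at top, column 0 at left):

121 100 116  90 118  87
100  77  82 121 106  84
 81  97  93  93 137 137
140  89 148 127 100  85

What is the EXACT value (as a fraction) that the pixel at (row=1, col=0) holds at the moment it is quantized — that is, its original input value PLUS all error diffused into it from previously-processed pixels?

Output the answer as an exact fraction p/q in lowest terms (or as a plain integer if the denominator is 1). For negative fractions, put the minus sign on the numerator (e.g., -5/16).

(0,0): OLD=121 → NEW=0, ERR=121
(0,1): OLD=2447/16 → NEW=255, ERR=-1633/16
(0,2): OLD=18265/256 → NEW=0, ERR=18265/256
(0,3): OLD=496495/4096 → NEW=0, ERR=496495/4096
(0,4): OLD=11208713/65536 → NEW=255, ERR=-5502967/65536
(0,5): OLD=52705343/1048576 → NEW=0, ERR=52705343/1048576
(1,0): OLD=30381/256 → NEW=0, ERR=30381/256
Target (1,0): original=100, with diffused error = 30381/256

Answer: 30381/256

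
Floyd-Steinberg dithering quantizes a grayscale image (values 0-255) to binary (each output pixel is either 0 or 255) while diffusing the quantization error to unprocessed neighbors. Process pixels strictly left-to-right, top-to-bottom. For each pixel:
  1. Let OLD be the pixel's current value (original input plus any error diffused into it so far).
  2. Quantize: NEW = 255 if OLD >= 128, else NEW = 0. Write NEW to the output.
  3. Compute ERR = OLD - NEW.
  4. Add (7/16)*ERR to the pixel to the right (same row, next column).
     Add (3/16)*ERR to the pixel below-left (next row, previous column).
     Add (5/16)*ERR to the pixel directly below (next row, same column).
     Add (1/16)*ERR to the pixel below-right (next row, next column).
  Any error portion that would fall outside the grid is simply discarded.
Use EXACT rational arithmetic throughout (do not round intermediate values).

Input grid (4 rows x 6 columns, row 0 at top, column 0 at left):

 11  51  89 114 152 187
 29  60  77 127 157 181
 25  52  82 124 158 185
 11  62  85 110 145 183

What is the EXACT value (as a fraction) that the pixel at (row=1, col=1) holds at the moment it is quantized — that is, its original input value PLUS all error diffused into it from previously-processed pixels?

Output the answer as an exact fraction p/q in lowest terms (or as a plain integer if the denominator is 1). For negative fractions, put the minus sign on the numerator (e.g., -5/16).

(0,0): OLD=11 → NEW=0, ERR=11
(0,1): OLD=893/16 → NEW=0, ERR=893/16
(0,2): OLD=29035/256 → NEW=0, ERR=29035/256
(0,3): OLD=670189/4096 → NEW=255, ERR=-374291/4096
(0,4): OLD=7341435/65536 → NEW=0, ERR=7341435/65536
(0,5): OLD=247473757/1048576 → NEW=255, ERR=-19913123/1048576
(1,0): OLD=10983/256 → NEW=0, ERR=10983/256
(1,1): OLD=242001/2048 → NEW=0, ERR=242001/2048
Target (1,1): original=60, with diffused error = 242001/2048

Answer: 242001/2048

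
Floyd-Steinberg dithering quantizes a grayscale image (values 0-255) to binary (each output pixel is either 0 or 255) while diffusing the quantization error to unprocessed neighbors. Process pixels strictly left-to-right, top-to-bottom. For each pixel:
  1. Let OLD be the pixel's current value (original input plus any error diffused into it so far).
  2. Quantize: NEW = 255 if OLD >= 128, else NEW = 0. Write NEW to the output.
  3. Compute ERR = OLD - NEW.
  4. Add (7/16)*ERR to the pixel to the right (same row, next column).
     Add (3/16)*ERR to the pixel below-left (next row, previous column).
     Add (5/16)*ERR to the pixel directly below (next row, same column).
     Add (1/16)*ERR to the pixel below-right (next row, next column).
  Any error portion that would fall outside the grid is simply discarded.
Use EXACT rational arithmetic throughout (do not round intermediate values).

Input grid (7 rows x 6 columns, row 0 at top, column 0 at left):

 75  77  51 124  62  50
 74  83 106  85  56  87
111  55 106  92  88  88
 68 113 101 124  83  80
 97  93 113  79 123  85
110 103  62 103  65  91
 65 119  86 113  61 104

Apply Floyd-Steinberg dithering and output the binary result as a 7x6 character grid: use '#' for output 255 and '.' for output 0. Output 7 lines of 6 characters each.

(0,0): OLD=75 → NEW=0, ERR=75
(0,1): OLD=1757/16 → NEW=0, ERR=1757/16
(0,2): OLD=25355/256 → NEW=0, ERR=25355/256
(0,3): OLD=685389/4096 → NEW=255, ERR=-359091/4096
(0,4): OLD=1549595/65536 → NEW=0, ERR=1549595/65536
(0,5): OLD=63275965/1048576 → NEW=0, ERR=63275965/1048576
(1,0): OLD=30215/256 → NEW=0, ERR=30215/256
(1,1): OLD=393649/2048 → NEW=255, ERR=-128591/2048
(1,2): OLD=6547461/65536 → NEW=0, ERR=6547461/65536
(1,3): OLD=29343393/262144 → NEW=0, ERR=29343393/262144
(1,4): OLD=1983007299/16777216 → NEW=0, ERR=1983007299/16777216
(1,5): OLD=42693709285/268435456 → NEW=255, ERR=-25757331995/268435456
(2,0): OLD=4460075/32768 → NEW=255, ERR=-3895765/32768
(2,1): OLD=9933833/1048576 → NEW=0, ERR=9933833/1048576
(2,2): OLD=2658000731/16777216 → NEW=255, ERR=-1620189349/16777216
(2,3): OLD=15184897091/134217728 → NEW=0, ERR=15184897091/134217728
(2,4): OLD=701961903689/4294967296 → NEW=255, ERR=-393254756791/4294967296
(2,5): OLD=1741593964175/68719476736 → NEW=0, ERR=1741593964175/68719476736
(3,0): OLD=547329787/16777216 → NEW=0, ERR=547329787/16777216
(3,1): OLD=14052010975/134217728 → NEW=0, ERR=14052010975/134217728
(3,2): OLD=148639286605/1073741824 → NEW=255, ERR=-125164878515/1073741824
(3,3): OLD=5851649307687/68719476736 → NEW=0, ERR=5851649307687/68719476736
(3,4): OLD=56880039459527/549755813888 → NEW=0, ERR=56880039459527/549755813888
(3,5): OLD=1121174867691081/8796093022208 → NEW=0, ERR=1121174867691081/8796093022208
(4,0): OLD=272355138261/2147483648 → NEW=0, ERR=272355138261/2147483648
(4,1): OLD=5545171455697/34359738368 → NEW=255, ERR=-3216561828143/34359738368
(4,2): OLD=63909764762147/1099511627776 → NEW=0, ERR=63909764762147/1099511627776
(4,3): OLD=2518394396616655/17592186044416 → NEW=255, ERR=-1967613044709425/17592186044416
(4,4): OLD=38174008564883391/281474976710656 → NEW=255, ERR=-33602110496333889/281474976710656
(4,5): OLD=356101753886005721/4503599627370496 → NEW=0, ERR=356101753886005721/4503599627370496
(5,0): OLD=72611865104131/549755813888 → NEW=255, ERR=-67575867437309/549755813888
(5,1): OLD=682458251025715/17592186044416 → NEW=0, ERR=682458251025715/17592186044416
(5,2): OLD=9895859352037473/140737488355328 → NEW=0, ERR=9895859352037473/140737488355328
(5,3): OLD=360558317261039675/4503599627370496 → NEW=0, ERR=360558317261039675/4503599627370496
(5,4): OLD=635509914474785851/9007199254740992 → NEW=0, ERR=635509914474785851/9007199254740992
(5,5): OLD=20048801519203758071/144115188075855872 → NEW=255, ERR=-16700571440139489289/144115188075855872
(6,0): OLD=9531109449300345/281474976710656 → NEW=0, ERR=9531109449300345/281474976710656
(6,1): OLD=682019093868571269/4503599627370496 → NEW=255, ERR=-466398811110905211/4503599627370496
(6,2): OLD=1442970792464290941/18014398509481984 → NEW=0, ERR=1442970792464290941/18014398509481984
(6,3): OLD=54961723881523768809/288230376151711744 → NEW=255, ERR=-18537022037162725911/288230376151711744
(6,4): OLD=176107582843766920393/4611686018427387904 → NEW=0, ERR=176107582843766920393/4611686018427387904
(6,5): OLD=6559888260358313984479/73786976294838206464 → NEW=0, ERR=6559888260358313984479/73786976294838206464
Row 0: ...#..
Row 1: .#...#
Row 2: #.#.#.
Row 3: ..#...
Row 4: .#.##.
Row 5: #....#
Row 6: .#.#..

Answer: ...#..
.#...#
#.#.#.
..#...
.#.##.
#....#
.#.#..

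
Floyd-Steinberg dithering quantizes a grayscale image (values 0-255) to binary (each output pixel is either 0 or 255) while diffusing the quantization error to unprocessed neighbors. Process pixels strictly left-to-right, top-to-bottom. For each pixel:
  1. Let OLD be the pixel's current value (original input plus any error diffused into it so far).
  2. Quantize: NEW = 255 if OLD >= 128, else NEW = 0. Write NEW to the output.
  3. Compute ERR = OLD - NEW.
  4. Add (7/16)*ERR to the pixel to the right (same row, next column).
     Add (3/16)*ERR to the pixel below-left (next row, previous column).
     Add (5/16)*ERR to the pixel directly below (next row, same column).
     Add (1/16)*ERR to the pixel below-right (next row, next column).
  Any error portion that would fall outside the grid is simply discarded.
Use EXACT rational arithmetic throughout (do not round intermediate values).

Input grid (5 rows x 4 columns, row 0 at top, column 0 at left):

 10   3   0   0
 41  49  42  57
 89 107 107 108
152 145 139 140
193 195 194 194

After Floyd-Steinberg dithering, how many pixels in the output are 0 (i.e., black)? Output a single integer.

Answer: 12

Derivation:
(0,0): OLD=10 → NEW=0, ERR=10
(0,1): OLD=59/8 → NEW=0, ERR=59/8
(0,2): OLD=413/128 → NEW=0, ERR=413/128
(0,3): OLD=2891/2048 → NEW=0, ERR=2891/2048
(1,0): OLD=5825/128 → NEW=0, ERR=5825/128
(1,1): OLD=74183/1024 → NEW=0, ERR=74183/1024
(1,2): OLD=2471635/32768 → NEW=0, ERR=2471635/32768
(1,3): OLD=47522869/524288 → NEW=0, ERR=47522869/524288
(2,0): OLD=1913725/16384 → NEW=0, ERR=1913725/16384
(2,1): OLD=103666351/524288 → NEW=255, ERR=-30027089/524288
(2,2): OLD=133209067/1048576 → NEW=0, ERR=133209067/1048576
(2,3): OLD=3298723807/16777216 → NEW=255, ERR=-979466273/16777216
(3,0): OLD=1491183149/8388608 → NEW=255, ERR=-647911891/8388608
(3,1): OLD=16700865011/134217728 → NEW=0, ERR=16700865011/134217728
(3,2): OLD=469465959693/2147483648 → NEW=255, ERR=-78142370547/2147483648
(3,3): OLD=3909320532187/34359738368 → NEW=0, ERR=3909320532187/34359738368
(4,0): OLD=412733987817/2147483648 → NEW=255, ERR=-134874342423/2147483648
(4,1): OLD=3345902614971/17179869184 → NEW=255, ERR=-1034964026949/17179869184
(4,2): OLD=101915124912603/549755813888 → NEW=255, ERR=-38272607628837/549755813888
(4,3): OLD=1731274988621421/8796093022208 → NEW=255, ERR=-511728732041619/8796093022208
Output grid:
  Row 0: ....  (4 black, running=4)
  Row 1: ....  (4 black, running=8)
  Row 2: .#.#  (2 black, running=10)
  Row 3: #.#.  (2 black, running=12)
  Row 4: ####  (0 black, running=12)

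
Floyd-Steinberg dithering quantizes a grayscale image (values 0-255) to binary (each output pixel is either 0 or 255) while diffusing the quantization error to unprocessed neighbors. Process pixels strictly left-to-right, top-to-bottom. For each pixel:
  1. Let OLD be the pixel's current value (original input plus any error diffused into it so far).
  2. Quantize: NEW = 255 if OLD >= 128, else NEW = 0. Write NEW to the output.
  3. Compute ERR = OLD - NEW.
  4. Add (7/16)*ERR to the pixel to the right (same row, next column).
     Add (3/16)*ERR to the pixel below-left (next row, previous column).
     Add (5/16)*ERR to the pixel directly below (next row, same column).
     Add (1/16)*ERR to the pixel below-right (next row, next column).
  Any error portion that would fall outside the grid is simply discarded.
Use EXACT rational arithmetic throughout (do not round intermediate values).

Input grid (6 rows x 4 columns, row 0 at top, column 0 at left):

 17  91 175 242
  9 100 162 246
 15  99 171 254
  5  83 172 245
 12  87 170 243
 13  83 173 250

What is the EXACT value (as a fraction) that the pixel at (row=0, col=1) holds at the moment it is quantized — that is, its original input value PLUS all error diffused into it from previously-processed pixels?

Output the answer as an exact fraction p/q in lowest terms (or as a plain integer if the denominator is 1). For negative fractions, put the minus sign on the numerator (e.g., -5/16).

(0,0): OLD=17 → NEW=0, ERR=17
(0,1): OLD=1575/16 → NEW=0, ERR=1575/16
Target (0,1): original=91, with diffused error = 1575/16

Answer: 1575/16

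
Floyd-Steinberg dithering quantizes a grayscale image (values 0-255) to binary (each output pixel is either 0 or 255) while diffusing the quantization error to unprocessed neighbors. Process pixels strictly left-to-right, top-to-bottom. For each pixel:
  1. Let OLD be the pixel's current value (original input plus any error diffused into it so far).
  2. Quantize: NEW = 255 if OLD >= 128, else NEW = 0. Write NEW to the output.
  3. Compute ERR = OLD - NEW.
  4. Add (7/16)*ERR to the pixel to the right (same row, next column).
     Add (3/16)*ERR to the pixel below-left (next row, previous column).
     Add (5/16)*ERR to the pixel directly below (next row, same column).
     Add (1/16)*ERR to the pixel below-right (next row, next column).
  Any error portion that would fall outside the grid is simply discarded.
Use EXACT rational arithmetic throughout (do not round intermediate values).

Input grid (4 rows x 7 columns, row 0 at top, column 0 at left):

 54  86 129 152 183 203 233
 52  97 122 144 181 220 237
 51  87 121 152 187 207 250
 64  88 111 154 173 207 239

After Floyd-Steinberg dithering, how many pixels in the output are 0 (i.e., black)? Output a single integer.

(0,0): OLD=54 → NEW=0, ERR=54
(0,1): OLD=877/8 → NEW=0, ERR=877/8
(0,2): OLD=22651/128 → NEW=255, ERR=-9989/128
(0,3): OLD=241373/2048 → NEW=0, ERR=241373/2048
(0,4): OLD=7686155/32768 → NEW=255, ERR=-669685/32768
(0,5): OLD=101742669/524288 → NEW=255, ERR=-31950771/524288
(0,6): OLD=1730890267/8388608 → NEW=255, ERR=-408204773/8388608
(1,0): OLD=11447/128 → NEW=0, ERR=11447/128
(1,1): OLD=162945/1024 → NEW=255, ERR=-98175/1024
(1,2): OLD=2772757/32768 → NEW=0, ERR=2772757/32768
(1,3): OLD=27412593/131072 → NEW=255, ERR=-6010767/131072
(1,4): OLD=1262400947/8388608 → NEW=255, ERR=-876694093/8388608
(1,5): OLD=9719463075/67108864 → NEW=255, ERR=-7393297245/67108864
(1,6): OLD=182305841965/1073741824 → NEW=255, ERR=-91498323155/1073741824
(2,0): OLD=998939/16384 → NEW=0, ERR=998939/16384
(2,1): OLD=55138905/524288 → NEW=0, ERR=55138905/524288
(2,2): OLD=1500419659/8388608 → NEW=255, ERR=-638675381/8388608
(2,3): OLD=6043332531/67108864 → NEW=0, ERR=6043332531/67108864
(2,4): OLD=91383940323/536870912 → NEW=255, ERR=-45518142237/536870912
(2,5): OLD=1940803336801/17179869184 → NEW=0, ERR=1940803336801/17179869184
(2,6): OLD=73092550146487/274877906944 → NEW=255, ERR=2998683875767/274877906944
(3,0): OLD=862117867/8388608 → NEW=0, ERR=862117867/8388608
(3,1): OLD=10426264079/67108864 → NEW=255, ERR=-6686496241/67108864
(3,2): OLD=36010315485/536870912 → NEW=0, ERR=36010315485/536870912
(3,3): OLD=409806446427/2147483648 → NEW=255, ERR=-137801883813/2147483648
(3,4): OLD=39923572788203/274877906944 → NEW=255, ERR=-30170293482517/274877906944
(3,5): OLD=420079301583473/2199023255552 → NEW=255, ERR=-140671628582287/2199023255552
(3,6): OLD=7792733711296047/35184372088832 → NEW=255, ERR=-1179281171356113/35184372088832
Output grid:
  Row 0: ..#.###  (3 black, running=3)
  Row 1: .#.####  (2 black, running=5)
  Row 2: ..#.#.#  (4 black, running=9)
  Row 3: .#.####  (2 black, running=11)

Answer: 11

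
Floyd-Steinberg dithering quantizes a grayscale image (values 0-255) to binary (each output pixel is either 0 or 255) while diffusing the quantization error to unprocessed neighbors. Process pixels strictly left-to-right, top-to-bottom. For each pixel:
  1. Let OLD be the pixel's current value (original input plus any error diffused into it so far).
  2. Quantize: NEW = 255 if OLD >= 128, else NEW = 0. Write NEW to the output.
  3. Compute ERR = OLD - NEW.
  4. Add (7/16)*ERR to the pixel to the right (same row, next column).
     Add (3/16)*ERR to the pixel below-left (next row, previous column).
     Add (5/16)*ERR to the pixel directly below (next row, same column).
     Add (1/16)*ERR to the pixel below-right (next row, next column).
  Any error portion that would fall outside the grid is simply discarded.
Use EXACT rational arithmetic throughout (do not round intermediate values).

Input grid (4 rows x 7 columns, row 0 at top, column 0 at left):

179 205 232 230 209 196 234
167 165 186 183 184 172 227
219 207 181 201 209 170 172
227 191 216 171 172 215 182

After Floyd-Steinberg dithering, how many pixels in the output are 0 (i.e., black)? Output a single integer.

Answer: 5

Derivation:
(0,0): OLD=179 → NEW=255, ERR=-76
(0,1): OLD=687/4 → NEW=255, ERR=-333/4
(0,2): OLD=12517/64 → NEW=255, ERR=-3803/64
(0,3): OLD=208899/1024 → NEW=255, ERR=-52221/1024
(0,4): OLD=3058709/16384 → NEW=255, ERR=-1119211/16384
(0,5): OLD=43545747/262144 → NEW=255, ERR=-23300973/262144
(0,6): OLD=818360325/4194304 → NEW=255, ERR=-251187195/4194304
(1,0): OLD=8169/64 → NEW=0, ERR=8169/64
(1,1): OLD=91615/512 → NEW=255, ERR=-38945/512
(1,2): OLD=1956043/16384 → NEW=0, ERR=1956043/16384
(1,3): OLD=13288943/65536 → NEW=255, ERR=-3422737/65536
(1,4): OLD=503106925/4194304 → NEW=0, ERR=503106925/4194304
(1,5): OLD=6080157821/33554432 → NEW=255, ERR=-2476222339/33554432
(1,6): OLD=91506128307/536870912 → NEW=255, ERR=-45395954253/536870912
(2,0): OLD=2003973/8192 → NEW=255, ERR=-84987/8192
(2,1): OLD=54802183/262144 → NEW=255, ERR=-12044537/262144
(2,2): OLD=770328021/4194304 → NEW=255, ERR=-299219499/4194304
(2,3): OLD=6154568557/33554432 → NEW=255, ERR=-2401811603/33554432
(2,4): OLD=53168254013/268435456 → NEW=255, ERR=-15282787267/268435456
(2,5): OLD=976441895423/8589934592 → NEW=0, ERR=976441895423/8589934592
(2,6): OLD=26209004006121/137438953472 → NEW=255, ERR=-8837929129239/137438953472
(3,0): OLD=902375477/4194304 → NEW=255, ERR=-167172043/4194304
(3,1): OLD=4871426961/33554432 → NEW=255, ERR=-3684953199/33554432
(3,2): OLD=34726764547/268435456 → NEW=255, ERR=-33724276733/268435456
(3,3): OLD=84324649157/1073741824 → NEW=0, ERR=84324649157/1073741824
(3,4): OLD=28230896303157/137438953472 → NEW=255, ERR=-6816036832203/137438953472
(3,5): OLD=234427259641839/1099511627776 → NEW=255, ERR=-45948205441041/1099511627776
(3,6): OLD=2651607819441009/17592186044416 → NEW=255, ERR=-1834399621885071/17592186044416
Output grid:
  Row 0: #######  (0 black, running=0)
  Row 1: .#.#.##  (3 black, running=3)
  Row 2: #####.#  (1 black, running=4)
  Row 3: ###.###  (1 black, running=5)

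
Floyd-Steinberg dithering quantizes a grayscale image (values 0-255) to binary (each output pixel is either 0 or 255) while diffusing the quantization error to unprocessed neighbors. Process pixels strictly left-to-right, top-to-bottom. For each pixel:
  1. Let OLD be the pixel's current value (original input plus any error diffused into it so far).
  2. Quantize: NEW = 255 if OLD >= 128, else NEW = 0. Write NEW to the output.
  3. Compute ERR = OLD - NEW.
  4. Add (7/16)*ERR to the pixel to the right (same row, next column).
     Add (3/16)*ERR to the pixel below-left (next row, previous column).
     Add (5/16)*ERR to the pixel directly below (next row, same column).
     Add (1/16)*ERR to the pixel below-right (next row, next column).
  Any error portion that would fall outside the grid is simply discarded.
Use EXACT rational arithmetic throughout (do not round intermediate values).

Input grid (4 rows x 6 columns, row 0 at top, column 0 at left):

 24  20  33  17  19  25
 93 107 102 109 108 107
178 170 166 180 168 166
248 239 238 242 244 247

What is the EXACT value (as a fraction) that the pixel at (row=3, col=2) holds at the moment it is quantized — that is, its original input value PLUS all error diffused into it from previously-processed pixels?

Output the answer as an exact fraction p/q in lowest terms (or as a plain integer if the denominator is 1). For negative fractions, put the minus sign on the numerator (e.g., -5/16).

(0,0): OLD=24 → NEW=0, ERR=24
(0,1): OLD=61/2 → NEW=0, ERR=61/2
(0,2): OLD=1483/32 → NEW=0, ERR=1483/32
(0,3): OLD=19085/512 → NEW=0, ERR=19085/512
(0,4): OLD=289243/8192 → NEW=0, ERR=289243/8192
(0,5): OLD=5301501/131072 → NEW=0, ERR=5301501/131072
(1,0): OLD=3399/32 → NEW=0, ERR=3399/32
(1,1): OLD=44337/256 → NEW=255, ERR=-20943/256
(1,2): OLD=733893/8192 → NEW=0, ERR=733893/8192
(1,3): OLD=5549569/32768 → NEW=255, ERR=-2806271/32768
(1,4): OLD=191846531/2097152 → NEW=0, ERR=191846531/2097152
(1,5): OLD=5431416229/33554432 → NEW=255, ERR=-3124963931/33554432
(2,0): OLD=802219/4096 → NEW=255, ERR=-242261/4096
(2,1): OLD=18611529/131072 → NEW=255, ERR=-14811831/131072
(2,2): OLD=258757787/2097152 → NEW=0, ERR=258757787/2097152
(2,3): OLD=3858255875/16777216 → NEW=255, ERR=-419934205/16777216
(2,4): OLD=87414443529/536870912 → NEW=255, ERR=-49487639031/536870912
(2,5): OLD=878631266511/8589934592 → NEW=0, ERR=878631266511/8589934592
(3,0): OLD=436896443/2097152 → NEW=255, ERR=-97877317/2097152
(3,1): OLD=3400828639/16777216 → NEW=255, ERR=-877361441/16777216
(3,2): OLD=32470351469/134217728 → NEW=255, ERR=-1755169171/134217728
Target (3,2): original=238, with diffused error = 32470351469/134217728

Answer: 32470351469/134217728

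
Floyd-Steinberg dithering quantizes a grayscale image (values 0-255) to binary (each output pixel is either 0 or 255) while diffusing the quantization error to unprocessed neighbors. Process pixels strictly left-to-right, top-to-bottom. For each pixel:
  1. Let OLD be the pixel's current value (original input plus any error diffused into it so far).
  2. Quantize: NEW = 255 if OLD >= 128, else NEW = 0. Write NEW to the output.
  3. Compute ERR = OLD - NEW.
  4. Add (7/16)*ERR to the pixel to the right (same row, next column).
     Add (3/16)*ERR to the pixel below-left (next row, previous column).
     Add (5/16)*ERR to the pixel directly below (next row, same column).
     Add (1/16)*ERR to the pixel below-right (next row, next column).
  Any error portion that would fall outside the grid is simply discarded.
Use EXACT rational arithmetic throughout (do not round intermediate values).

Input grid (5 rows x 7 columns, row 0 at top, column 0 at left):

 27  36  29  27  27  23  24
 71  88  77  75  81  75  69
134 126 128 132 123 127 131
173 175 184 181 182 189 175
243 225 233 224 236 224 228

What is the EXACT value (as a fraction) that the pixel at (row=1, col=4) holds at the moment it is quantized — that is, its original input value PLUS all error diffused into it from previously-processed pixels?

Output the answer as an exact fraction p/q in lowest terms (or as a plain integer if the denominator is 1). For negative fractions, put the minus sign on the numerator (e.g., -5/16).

Answer: 875541027/16777216

Derivation:
(0,0): OLD=27 → NEW=0, ERR=27
(0,1): OLD=765/16 → NEW=0, ERR=765/16
(0,2): OLD=12779/256 → NEW=0, ERR=12779/256
(0,3): OLD=200045/4096 → NEW=0, ERR=200045/4096
(0,4): OLD=3169787/65536 → NEW=0, ERR=3169787/65536
(0,5): OLD=46305757/1048576 → NEW=0, ERR=46305757/1048576
(0,6): OLD=726793483/16777216 → NEW=0, ERR=726793483/16777216
(1,0): OLD=22631/256 → NEW=0, ERR=22631/256
(1,1): OLD=312657/2048 → NEW=255, ERR=-209583/2048
(1,2): OLD=3930405/65536 → NEW=0, ERR=3930405/65536
(1,3): OLD=33735105/262144 → NEW=255, ERR=-33111615/262144
(1,4): OLD=875541027/16777216 → NEW=0, ERR=875541027/16777216
Target (1,4): original=81, with diffused error = 875541027/16777216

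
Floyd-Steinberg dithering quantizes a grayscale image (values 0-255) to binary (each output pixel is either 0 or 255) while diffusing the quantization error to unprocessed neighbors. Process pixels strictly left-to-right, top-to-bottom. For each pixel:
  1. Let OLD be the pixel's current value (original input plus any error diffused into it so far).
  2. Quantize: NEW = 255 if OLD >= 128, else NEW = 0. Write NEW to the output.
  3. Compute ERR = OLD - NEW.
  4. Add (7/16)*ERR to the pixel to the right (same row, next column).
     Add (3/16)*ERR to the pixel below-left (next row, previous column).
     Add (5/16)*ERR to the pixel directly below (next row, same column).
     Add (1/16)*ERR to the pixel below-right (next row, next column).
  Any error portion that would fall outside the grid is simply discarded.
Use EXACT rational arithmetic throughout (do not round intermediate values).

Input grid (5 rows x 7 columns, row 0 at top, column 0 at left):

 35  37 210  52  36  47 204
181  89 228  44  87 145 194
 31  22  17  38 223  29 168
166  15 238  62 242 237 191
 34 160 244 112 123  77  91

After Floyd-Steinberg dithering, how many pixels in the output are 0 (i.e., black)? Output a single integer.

(0,0): OLD=35 → NEW=0, ERR=35
(0,1): OLD=837/16 → NEW=0, ERR=837/16
(0,2): OLD=59619/256 → NEW=255, ERR=-5661/256
(0,3): OLD=173365/4096 → NEW=0, ERR=173365/4096
(0,4): OLD=3572851/65536 → NEW=0, ERR=3572851/65536
(0,5): OLD=74293029/1048576 → NEW=0, ERR=74293029/1048576
(0,6): OLD=3942603267/16777216 → NEW=255, ERR=-335586813/16777216
(1,0): OLD=51647/256 → NEW=255, ERR=-13633/256
(1,1): OLD=164025/2048 → NEW=0, ERR=164025/2048
(1,2): OLD=17520045/65536 → NEW=255, ERR=808365/65536
(1,3): OLD=18733609/262144 → NEW=0, ERR=18733609/262144
(1,4): OLD=2537247451/16777216 → NEW=255, ERR=-1740942629/16777216
(1,5): OLD=16293937227/134217728 → NEW=0, ERR=16293937227/134217728
(1,6): OLD=526755423493/2147483648 → NEW=255, ERR=-20852906747/2147483648
(2,0): OLD=962563/32768 → NEW=0, ERR=962563/32768
(2,1): OLD=61723601/1048576 → NEW=0, ERR=61723601/1048576
(2,2): OLD=1090731187/16777216 → NEW=0, ERR=1090731187/16777216
(2,3): OLD=9407267035/134217728 → NEW=0, ERR=9407267035/134217728
(2,4): OLD=266787718539/1073741824 → NEW=255, ERR=-7016446581/1073741824
(2,5): OLD=1916317761945/34359738368 → NEW=0, ERR=1916317761945/34359738368
(2,6): OLD=108276216457151/549755813888 → NEW=255, ERR=-31911516084289/549755813888
(3,0): OLD=3124198739/16777216 → NEW=255, ERR=-1153991341/16777216
(3,1): OLD=2325753175/134217728 → NEW=0, ERR=2325753175/134217728
(3,2): OLD=303566524981/1073741824 → NEW=255, ERR=29762359861/1073741824
(3,3): OLD=424634136515/4294967296 → NEW=0, ERR=424634136515/4294967296
(3,4): OLD=163855000799571/549755813888 → NEW=255, ERR=23667268258131/549755813888
(3,5): OLD=1152161688061737/4398046511104 → NEW=255, ERR=30659827730217/4398046511104
(3,6): OLD=12623876962202743/70368744177664 → NEW=255, ERR=-5320152803101577/70368744177664
(4,0): OLD=33832049917/2147483648 → NEW=0, ERR=33832049917/2147483648
(4,1): OLD=5951306009817/34359738368 → NEW=255, ERR=-2810427274023/34359738368
(4,2): OLD=130016017337431/549755813888 → NEW=255, ERR=-10171715204009/549755813888
(4,3): OLD=635983196226029/4398046511104 → NEW=255, ERR=-485518664105491/4398046511104
(4,4): OLD=3365110227210743/35184372088832 → NEW=0, ERR=3365110227210743/35184372088832
(4,5): OLD=123327574153985847/1125899906842624 → NEW=0, ERR=123327574153985847/1125899906842624
(4,6): OLD=2084839975091570865/18014398509481984 → NEW=0, ERR=2084839975091570865/18014398509481984
Output grid:
  Row 0: ..#...#  (5 black, running=5)
  Row 1: #.#.#.#  (3 black, running=8)
  Row 2: ....#.#  (5 black, running=13)
  Row 3: #.#.###  (2 black, running=15)
  Row 4: .###...  (4 black, running=19)

Answer: 19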